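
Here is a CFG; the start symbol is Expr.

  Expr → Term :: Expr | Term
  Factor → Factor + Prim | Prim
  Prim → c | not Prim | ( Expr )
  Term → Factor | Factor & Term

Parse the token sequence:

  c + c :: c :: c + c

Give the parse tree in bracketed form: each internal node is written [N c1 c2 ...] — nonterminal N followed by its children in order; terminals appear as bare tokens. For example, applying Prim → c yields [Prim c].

Expr
Term :: Expr
Factor :: Expr
Factor + Prim :: Expr
Prim + Prim :: Expr
c + Prim :: Expr
c + c :: Expr
c + c :: Term :: Expr
c + c :: Factor :: Expr
c + c :: Prim :: Expr
c + c :: c :: Expr
c + c :: c :: Term
c + c :: c :: Factor
c + c :: c :: Factor + Prim
c + c :: c :: Prim + Prim
c + c :: c :: c + Prim
c + c :: c :: c + c

[Expr [Term [Factor [Factor [Prim c]] + [Prim c]]] :: [Expr [Term [Factor [Prim c]]] :: [Expr [Term [Factor [Factor [Prim c]] + [Prim c]]]]]]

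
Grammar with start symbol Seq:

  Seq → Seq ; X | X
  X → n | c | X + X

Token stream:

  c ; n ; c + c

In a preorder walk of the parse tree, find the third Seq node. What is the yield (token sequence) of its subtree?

c

[Seq [Seq [Seq [X c]] ; [X n]] ; [X [X c] + [X c]]]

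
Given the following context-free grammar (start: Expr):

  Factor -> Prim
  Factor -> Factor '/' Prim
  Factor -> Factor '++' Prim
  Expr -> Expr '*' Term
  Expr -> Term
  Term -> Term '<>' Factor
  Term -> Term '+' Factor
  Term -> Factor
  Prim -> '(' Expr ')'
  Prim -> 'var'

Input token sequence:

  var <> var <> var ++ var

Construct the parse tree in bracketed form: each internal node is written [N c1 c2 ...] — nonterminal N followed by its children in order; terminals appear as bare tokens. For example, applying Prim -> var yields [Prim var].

Expr
Term
Term <> Factor
Term <> Factor <> Factor
Factor <> Factor <> Factor
Prim <> Factor <> Factor
var <> Factor <> Factor
var <> Prim <> Factor
var <> var <> Factor
var <> var <> Factor ++ Prim
var <> var <> Prim ++ Prim
var <> var <> var ++ Prim
var <> var <> var ++ var

[Expr [Term [Term [Term [Factor [Prim var]]] <> [Factor [Prim var]]] <> [Factor [Factor [Prim var]] ++ [Prim var]]]]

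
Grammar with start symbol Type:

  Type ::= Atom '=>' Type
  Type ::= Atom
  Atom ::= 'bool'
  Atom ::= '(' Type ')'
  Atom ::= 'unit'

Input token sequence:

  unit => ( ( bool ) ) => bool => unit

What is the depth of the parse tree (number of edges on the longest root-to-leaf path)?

[Type [Atom unit] => [Type [Atom ( [Type [Atom ( [Type [Atom bool]] )]] )] => [Type [Atom bool] => [Type [Atom unit]]]]]

7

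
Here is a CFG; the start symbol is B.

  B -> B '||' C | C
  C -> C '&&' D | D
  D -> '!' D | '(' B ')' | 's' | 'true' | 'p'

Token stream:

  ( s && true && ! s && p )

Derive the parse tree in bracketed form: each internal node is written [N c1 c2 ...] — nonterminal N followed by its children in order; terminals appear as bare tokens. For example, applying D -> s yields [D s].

B
C
D
( B )
( C )
( C && D )
( C && D && D )
( C && D && D && D )
( D && D && D && D )
( s && D && D && D )
( s && true && D && D )
( s && true && ! D && D )
( s && true && ! s && D )
( s && true && ! s && p )

[B [C [D ( [B [C [C [C [C [D s]] && [D true]] && [D ! [D s]]] && [D p]]] )]]]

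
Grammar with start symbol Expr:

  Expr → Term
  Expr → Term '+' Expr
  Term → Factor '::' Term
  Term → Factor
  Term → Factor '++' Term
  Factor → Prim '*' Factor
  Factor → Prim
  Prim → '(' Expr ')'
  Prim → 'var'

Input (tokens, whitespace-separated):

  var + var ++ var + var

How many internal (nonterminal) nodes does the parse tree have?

[Expr [Term [Factor [Prim var]]] + [Expr [Term [Factor [Prim var]] ++ [Term [Factor [Prim var]]]] + [Expr [Term [Factor [Prim var]]]]]]

15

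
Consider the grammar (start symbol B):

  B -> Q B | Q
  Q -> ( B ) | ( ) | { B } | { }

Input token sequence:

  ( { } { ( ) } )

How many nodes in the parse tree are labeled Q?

4

[B [Q ( [B [Q { }] [B [Q { [B [Q ( )]] }]]] )]]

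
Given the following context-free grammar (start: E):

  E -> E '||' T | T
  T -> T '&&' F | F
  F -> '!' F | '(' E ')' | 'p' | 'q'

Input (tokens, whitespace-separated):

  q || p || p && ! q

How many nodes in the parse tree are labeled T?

4

[E [E [E [T [F q]]] || [T [F p]]] || [T [T [F p]] && [F ! [F q]]]]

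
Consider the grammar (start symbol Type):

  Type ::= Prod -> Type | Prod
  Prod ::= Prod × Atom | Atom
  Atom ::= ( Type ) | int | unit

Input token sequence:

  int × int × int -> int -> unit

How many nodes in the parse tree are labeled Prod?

[Type [Prod [Prod [Prod [Atom int]] × [Atom int]] × [Atom int]] -> [Type [Prod [Atom int]] -> [Type [Prod [Atom unit]]]]]

5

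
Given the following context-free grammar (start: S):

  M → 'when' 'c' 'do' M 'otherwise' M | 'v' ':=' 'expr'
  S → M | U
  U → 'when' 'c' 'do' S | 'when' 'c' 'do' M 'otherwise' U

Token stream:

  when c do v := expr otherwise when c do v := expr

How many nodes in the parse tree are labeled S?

[S [U when c do [M v := expr] otherwise [U when c do [S [M v := expr]]]]]

2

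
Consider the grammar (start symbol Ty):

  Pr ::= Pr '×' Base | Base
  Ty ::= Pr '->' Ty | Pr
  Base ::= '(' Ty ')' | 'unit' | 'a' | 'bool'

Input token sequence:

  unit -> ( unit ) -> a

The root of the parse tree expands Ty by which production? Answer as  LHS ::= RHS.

Ty ::= Pr '->' Ty

[Ty [Pr [Base unit]] -> [Ty [Pr [Base ( [Ty [Pr [Base unit]]] )]] -> [Ty [Pr [Base a]]]]]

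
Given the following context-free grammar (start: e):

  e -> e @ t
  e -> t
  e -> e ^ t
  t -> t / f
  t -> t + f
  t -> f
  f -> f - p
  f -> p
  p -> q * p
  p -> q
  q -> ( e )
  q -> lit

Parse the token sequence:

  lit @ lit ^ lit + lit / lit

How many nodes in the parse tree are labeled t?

5

[e [e [e [t [f [p [q lit]]]]] @ [t [f [p [q lit]]]]] ^ [t [t [t [f [p [q lit]]]] + [f [p [q lit]]]] / [f [p [q lit]]]]]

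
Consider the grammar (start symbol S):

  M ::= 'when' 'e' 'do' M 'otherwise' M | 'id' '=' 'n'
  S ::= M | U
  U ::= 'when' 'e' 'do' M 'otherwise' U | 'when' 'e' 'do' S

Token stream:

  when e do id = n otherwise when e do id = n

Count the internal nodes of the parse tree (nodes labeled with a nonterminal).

6

[S [U when e do [M id = n] otherwise [U when e do [S [M id = n]]]]]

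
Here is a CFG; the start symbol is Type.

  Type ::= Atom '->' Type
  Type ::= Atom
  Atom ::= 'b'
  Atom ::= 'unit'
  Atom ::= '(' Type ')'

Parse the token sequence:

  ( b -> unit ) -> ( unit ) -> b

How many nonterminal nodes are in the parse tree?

12

[Type [Atom ( [Type [Atom b] -> [Type [Atom unit]]] )] -> [Type [Atom ( [Type [Atom unit]] )] -> [Type [Atom b]]]]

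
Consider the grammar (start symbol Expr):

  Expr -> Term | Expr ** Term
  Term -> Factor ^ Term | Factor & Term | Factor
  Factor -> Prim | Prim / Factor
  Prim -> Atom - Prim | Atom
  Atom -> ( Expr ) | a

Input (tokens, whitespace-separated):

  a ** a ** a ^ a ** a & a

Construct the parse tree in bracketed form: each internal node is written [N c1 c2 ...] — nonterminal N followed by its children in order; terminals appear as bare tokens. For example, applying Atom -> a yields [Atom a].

[Expr [Expr [Expr [Expr [Term [Factor [Prim [Atom a]]]]] ** [Term [Factor [Prim [Atom a]]]]] ** [Term [Factor [Prim [Atom a]]] ^ [Term [Factor [Prim [Atom a]]]]]] ** [Term [Factor [Prim [Atom a]]] & [Term [Factor [Prim [Atom a]]]]]]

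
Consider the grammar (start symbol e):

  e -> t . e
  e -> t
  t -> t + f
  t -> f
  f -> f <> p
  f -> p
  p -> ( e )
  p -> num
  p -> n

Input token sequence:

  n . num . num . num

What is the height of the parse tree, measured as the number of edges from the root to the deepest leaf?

7

[e [t [f [p n]]] . [e [t [f [p num]]] . [e [t [f [p num]]] . [e [t [f [p num]]]]]]]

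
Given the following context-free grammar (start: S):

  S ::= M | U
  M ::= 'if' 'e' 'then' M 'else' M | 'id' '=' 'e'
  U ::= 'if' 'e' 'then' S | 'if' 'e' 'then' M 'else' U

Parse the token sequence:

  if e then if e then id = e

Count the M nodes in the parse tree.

1

[S [U if e then [S [U if e then [S [M id = e]]]]]]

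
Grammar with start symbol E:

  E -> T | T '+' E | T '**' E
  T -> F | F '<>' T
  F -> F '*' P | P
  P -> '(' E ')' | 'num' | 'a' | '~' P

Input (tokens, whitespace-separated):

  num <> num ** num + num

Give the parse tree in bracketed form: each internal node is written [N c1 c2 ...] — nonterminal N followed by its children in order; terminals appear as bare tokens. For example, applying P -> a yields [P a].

[E [T [F [P num]] <> [T [F [P num]]]] ** [E [T [F [P num]]] + [E [T [F [P num]]]]]]

E
T ** E
F <> T ** E
P <> T ** E
num <> T ** E
num <> F ** E
num <> P ** E
num <> num ** E
num <> num ** T + E
num <> num ** F + E
num <> num ** P + E
num <> num ** num + E
num <> num ** num + T
num <> num ** num + F
num <> num ** num + P
num <> num ** num + num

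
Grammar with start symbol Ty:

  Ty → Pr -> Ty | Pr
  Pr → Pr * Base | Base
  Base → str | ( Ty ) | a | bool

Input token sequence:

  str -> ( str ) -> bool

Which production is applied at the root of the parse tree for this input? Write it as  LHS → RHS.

Ty → Pr -> Ty

[Ty [Pr [Base str]] -> [Ty [Pr [Base ( [Ty [Pr [Base str]]] )]] -> [Ty [Pr [Base bool]]]]]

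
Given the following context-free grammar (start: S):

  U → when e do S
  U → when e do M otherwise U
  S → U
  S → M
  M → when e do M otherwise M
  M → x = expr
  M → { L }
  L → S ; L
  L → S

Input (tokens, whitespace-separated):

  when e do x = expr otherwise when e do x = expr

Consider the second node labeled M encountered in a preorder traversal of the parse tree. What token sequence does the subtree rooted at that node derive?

[S [U when e do [M x = expr] otherwise [U when e do [S [M x = expr]]]]]

x = expr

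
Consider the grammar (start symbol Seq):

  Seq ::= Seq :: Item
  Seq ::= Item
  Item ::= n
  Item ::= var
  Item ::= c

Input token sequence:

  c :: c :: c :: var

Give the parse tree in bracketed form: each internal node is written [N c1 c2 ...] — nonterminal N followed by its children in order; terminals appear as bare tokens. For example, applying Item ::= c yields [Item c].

Seq
Seq :: Item
Seq :: Item :: Item
Seq :: Item :: Item :: Item
Item :: Item :: Item :: Item
c :: Item :: Item :: Item
c :: c :: Item :: Item
c :: c :: c :: Item
c :: c :: c :: var

[Seq [Seq [Seq [Seq [Item c]] :: [Item c]] :: [Item c]] :: [Item var]]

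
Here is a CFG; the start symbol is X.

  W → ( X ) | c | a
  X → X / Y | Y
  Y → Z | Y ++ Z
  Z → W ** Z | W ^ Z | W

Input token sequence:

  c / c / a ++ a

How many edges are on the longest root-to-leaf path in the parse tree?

[X [X [X [Y [Z [W c]]]] / [Y [Z [W c]]]] / [Y [Y [Z [W a]]] ++ [Z [W a]]]]

6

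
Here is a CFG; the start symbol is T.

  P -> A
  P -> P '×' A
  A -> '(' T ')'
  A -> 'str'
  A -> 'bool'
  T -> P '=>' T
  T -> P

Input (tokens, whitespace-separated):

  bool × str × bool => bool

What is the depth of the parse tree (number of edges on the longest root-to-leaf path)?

[T [P [P [P [A bool]] × [A str]] × [A bool]] => [T [P [A bool]]]]

5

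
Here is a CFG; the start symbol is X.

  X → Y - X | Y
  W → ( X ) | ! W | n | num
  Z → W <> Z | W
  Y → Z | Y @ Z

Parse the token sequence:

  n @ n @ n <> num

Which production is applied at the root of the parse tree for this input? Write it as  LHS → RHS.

[X [Y [Y [Y [Z [W n]]] @ [Z [W n]]] @ [Z [W n] <> [Z [W num]]]]]

X → Y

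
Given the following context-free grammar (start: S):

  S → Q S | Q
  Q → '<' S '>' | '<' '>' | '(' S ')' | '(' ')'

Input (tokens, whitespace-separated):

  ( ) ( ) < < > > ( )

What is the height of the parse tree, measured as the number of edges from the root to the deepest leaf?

[S [Q ( )] [S [Q ( )] [S [Q < [S [Q < >]] >] [S [Q ( )]]]]]

6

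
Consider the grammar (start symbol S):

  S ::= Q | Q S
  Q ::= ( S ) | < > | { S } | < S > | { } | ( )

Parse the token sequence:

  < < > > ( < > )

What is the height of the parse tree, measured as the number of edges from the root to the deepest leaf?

5

[S [Q < [S [Q < >]] >] [S [Q ( [S [Q < >]] )]]]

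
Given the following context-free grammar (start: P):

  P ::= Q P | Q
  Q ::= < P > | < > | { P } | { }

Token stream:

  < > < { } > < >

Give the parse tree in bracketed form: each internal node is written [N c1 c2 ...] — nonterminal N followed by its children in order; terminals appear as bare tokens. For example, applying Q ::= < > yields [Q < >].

[P [Q < >] [P [Q < [P [Q { }]] >] [P [Q < >]]]]

P
Q P
< > P
< > Q P
< > < P > P
< > < Q > P
< > < { } > P
< > < { } > Q
< > < { } > < >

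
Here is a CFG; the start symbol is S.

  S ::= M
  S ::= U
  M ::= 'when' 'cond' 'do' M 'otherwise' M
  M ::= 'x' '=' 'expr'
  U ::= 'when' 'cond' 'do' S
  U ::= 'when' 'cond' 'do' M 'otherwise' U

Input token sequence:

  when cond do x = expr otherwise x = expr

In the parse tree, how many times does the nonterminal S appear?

1

[S [M when cond do [M x = expr] otherwise [M x = expr]]]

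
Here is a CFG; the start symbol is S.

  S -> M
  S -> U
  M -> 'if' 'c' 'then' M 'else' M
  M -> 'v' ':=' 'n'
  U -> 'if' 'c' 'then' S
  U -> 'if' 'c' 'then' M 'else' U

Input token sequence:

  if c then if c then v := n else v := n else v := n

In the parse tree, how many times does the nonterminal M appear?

5

[S [M if c then [M if c then [M v := n] else [M v := n]] else [M v := n]]]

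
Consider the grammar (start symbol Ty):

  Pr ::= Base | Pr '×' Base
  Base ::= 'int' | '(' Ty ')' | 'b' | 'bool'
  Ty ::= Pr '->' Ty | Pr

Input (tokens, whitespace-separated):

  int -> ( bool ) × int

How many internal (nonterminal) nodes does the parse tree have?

11

[Ty [Pr [Base int]] -> [Ty [Pr [Pr [Base ( [Ty [Pr [Base bool]]] )]] × [Base int]]]]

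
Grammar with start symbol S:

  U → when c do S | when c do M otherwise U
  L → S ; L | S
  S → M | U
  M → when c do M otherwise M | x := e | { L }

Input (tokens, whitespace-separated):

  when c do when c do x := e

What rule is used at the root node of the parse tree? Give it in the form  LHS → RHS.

[S [U when c do [S [U when c do [S [M x := e]]]]]]

S → U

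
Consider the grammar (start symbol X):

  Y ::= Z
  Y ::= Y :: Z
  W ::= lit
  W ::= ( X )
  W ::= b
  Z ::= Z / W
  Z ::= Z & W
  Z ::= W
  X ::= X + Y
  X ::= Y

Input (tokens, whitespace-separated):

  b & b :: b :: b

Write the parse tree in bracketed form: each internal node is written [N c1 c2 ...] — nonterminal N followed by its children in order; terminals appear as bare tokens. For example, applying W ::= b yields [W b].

X
Y
Y :: Z
Y :: Z :: Z
Z :: Z :: Z
Z & W :: Z :: Z
W & W :: Z :: Z
b & W :: Z :: Z
b & b :: Z :: Z
b & b :: W :: Z
b & b :: b :: Z
b & b :: b :: W
b & b :: b :: b

[X [Y [Y [Y [Z [Z [W b]] & [W b]]] :: [Z [W b]]] :: [Z [W b]]]]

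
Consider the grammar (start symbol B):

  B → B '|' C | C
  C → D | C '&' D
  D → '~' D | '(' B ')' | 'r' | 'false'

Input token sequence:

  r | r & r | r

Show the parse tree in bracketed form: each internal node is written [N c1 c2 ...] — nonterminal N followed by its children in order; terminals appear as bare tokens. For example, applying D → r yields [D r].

[B [B [B [C [D r]]] | [C [C [D r]] & [D r]]] | [C [D r]]]

B
B | C
B | C | C
C | C | C
D | C | C
r | C | C
r | C & D | C
r | D & D | C
r | r & D | C
r | r & r | C
r | r & r | D
r | r & r | r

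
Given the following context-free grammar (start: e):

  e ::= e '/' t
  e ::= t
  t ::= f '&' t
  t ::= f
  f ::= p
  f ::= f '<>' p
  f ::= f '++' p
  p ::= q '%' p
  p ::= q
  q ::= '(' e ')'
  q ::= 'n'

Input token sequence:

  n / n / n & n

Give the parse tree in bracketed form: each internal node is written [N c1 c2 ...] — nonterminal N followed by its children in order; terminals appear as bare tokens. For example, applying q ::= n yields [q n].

[e [e [e [t [f [p [q n]]]]] / [t [f [p [q n]]]]] / [t [f [p [q n]]] & [t [f [p [q n]]]]]]

e
e / t
e / t / t
t / t / t
f / t / t
p / t / t
q / t / t
n / t / t
n / f / t
n / p / t
n / q / t
n / n / t
n / n / f & t
n / n / p & t
n / n / q & t
n / n / n & t
n / n / n & f
n / n / n & p
n / n / n & q
n / n / n & n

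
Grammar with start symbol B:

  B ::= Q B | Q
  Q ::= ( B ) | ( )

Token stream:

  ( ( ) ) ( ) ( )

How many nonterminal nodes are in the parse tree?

8

[B [Q ( [B [Q ( )]] )] [B [Q ( )] [B [Q ( )]]]]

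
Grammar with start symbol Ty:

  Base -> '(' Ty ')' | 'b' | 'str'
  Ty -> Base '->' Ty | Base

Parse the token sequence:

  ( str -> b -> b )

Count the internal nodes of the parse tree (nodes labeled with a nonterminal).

[Ty [Base ( [Ty [Base str] -> [Ty [Base b] -> [Ty [Base b]]]] )]]

8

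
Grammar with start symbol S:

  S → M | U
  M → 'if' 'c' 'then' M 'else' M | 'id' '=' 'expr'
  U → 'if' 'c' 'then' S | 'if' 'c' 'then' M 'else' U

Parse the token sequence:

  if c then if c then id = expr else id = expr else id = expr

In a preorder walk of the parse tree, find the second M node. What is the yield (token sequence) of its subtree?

[S [M if c then [M if c then [M id = expr] else [M id = expr]] else [M id = expr]]]

if c then id = expr else id = expr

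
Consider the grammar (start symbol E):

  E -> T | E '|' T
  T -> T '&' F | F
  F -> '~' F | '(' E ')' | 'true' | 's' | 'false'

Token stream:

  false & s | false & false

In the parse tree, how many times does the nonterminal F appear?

[E [E [T [T [F false]] & [F s]]] | [T [T [F false]] & [F false]]]

4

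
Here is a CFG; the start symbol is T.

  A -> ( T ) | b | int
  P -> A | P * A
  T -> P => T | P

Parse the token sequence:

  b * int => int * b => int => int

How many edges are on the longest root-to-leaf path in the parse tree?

[T [P [P [A b]] * [A int]] => [T [P [P [A int]] * [A b]] => [T [P [A int]] => [T [P [A int]]]]]]

6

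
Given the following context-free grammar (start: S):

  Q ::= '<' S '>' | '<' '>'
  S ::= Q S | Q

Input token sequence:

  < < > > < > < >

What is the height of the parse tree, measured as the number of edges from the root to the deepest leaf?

4

[S [Q < [S [Q < >]] >] [S [Q < >] [S [Q < >]]]]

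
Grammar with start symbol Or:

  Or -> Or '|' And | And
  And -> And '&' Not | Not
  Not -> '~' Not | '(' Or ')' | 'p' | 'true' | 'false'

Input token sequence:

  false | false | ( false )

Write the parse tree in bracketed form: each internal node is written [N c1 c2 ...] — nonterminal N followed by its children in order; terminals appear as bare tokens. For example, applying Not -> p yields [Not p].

Or
Or | And
Or | And | And
And | And | And
Not | And | And
false | And | And
false | Not | And
false | false | And
false | false | Not
false | false | ( Or )
false | false | ( And )
false | false | ( Not )
false | false | ( false )

[Or [Or [Or [And [Not false]]] | [And [Not false]]] | [And [Not ( [Or [And [Not false]]] )]]]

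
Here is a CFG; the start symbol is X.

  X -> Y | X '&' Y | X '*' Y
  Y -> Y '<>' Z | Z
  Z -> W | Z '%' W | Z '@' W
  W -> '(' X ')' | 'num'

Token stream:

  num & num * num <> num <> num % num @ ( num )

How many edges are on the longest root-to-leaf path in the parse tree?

8

[X [X [X [Y [Z [W num]]]] & [Y [Z [W num]]]] * [Y [Y [Y [Z [W num]]] <> [Z [W num]]] <> [Z [Z [Z [W num]] % [W num]] @ [W ( [X [Y [Z [W num]]]] )]]]]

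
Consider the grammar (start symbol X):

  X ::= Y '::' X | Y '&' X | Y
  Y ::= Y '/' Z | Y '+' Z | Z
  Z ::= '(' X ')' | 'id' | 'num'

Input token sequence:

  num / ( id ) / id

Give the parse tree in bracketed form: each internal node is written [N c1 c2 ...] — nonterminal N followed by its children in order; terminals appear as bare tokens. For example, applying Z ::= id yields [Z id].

[X [Y [Y [Y [Z num]] / [Z ( [X [Y [Z id]]] )]] / [Z id]]]

X
Y
Y / Z
Y / Z / Z
Z / Z / Z
num / Z / Z
num / ( X ) / Z
num / ( Y ) / Z
num / ( Z ) / Z
num / ( id ) / Z
num / ( id ) / id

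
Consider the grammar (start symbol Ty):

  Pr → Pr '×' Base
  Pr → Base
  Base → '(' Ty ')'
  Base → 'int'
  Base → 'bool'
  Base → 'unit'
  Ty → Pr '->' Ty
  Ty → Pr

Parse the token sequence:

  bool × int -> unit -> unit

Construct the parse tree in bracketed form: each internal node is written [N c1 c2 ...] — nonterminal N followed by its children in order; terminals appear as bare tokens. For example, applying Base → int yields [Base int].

Ty
Pr -> Ty
Pr × Base -> Ty
Base × Base -> Ty
bool × Base -> Ty
bool × int -> Ty
bool × int -> Pr -> Ty
bool × int -> Base -> Ty
bool × int -> unit -> Ty
bool × int -> unit -> Pr
bool × int -> unit -> Base
bool × int -> unit -> unit

[Ty [Pr [Pr [Base bool]] × [Base int]] -> [Ty [Pr [Base unit]] -> [Ty [Pr [Base unit]]]]]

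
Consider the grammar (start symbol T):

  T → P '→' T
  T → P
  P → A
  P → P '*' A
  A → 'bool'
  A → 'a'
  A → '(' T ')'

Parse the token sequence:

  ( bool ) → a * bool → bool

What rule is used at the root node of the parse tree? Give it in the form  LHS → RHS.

T → P '→' T

[T [P [A ( [T [P [A bool]]] )]] → [T [P [P [A a]] * [A bool]] → [T [P [A bool]]]]]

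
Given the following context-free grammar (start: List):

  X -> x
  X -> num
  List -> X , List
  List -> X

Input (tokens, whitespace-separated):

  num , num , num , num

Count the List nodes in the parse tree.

[List [X num] , [List [X num] , [List [X num] , [List [X num]]]]]

4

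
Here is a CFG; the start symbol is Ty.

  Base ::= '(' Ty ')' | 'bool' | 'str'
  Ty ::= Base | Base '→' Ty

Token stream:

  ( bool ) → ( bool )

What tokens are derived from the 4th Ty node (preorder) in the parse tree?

bool

[Ty [Base ( [Ty [Base bool]] )] → [Ty [Base ( [Ty [Base bool]] )]]]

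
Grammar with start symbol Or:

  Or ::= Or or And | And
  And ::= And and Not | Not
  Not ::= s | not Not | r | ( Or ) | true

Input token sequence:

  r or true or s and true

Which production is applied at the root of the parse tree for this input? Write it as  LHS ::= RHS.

Or ::= Or or And

[Or [Or [Or [And [Not r]]] or [And [Not true]]] or [And [And [Not s]] and [Not true]]]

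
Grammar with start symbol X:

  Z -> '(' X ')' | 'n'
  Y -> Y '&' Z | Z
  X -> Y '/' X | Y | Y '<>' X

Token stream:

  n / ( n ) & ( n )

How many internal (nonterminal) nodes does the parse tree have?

14

[X [Y [Z n]] / [X [Y [Y [Z ( [X [Y [Z n]]] )]] & [Z ( [X [Y [Z n]]] )]]]]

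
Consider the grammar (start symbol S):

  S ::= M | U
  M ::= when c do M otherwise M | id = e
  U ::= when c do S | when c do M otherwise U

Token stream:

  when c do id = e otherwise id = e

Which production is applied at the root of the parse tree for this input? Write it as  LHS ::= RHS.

S ::= M

[S [M when c do [M id = e] otherwise [M id = e]]]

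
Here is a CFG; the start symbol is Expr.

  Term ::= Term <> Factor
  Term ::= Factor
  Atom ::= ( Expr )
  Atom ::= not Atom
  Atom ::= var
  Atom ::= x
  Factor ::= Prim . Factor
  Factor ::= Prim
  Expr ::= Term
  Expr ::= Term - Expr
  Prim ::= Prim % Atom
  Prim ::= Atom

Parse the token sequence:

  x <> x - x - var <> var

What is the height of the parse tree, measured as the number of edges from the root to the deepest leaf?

[Expr [Term [Term [Factor [Prim [Atom x]]]] <> [Factor [Prim [Atom x]]]] - [Expr [Term [Factor [Prim [Atom x]]]] - [Expr [Term [Term [Factor [Prim [Atom var]]]] <> [Factor [Prim [Atom var]]]]]]]

8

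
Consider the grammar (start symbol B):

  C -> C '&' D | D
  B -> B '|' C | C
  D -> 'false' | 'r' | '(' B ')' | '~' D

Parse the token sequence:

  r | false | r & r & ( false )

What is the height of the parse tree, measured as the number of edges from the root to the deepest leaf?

[B [B [B [C [D r]]] | [C [D false]]] | [C [C [C [D r]] & [D r]] & [D ( [B [C [D false]]] )]]]

6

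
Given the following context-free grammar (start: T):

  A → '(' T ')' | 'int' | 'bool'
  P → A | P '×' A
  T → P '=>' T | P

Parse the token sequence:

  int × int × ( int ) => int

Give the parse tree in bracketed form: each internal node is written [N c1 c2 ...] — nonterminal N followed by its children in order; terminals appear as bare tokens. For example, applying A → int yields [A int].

T
P => T
P × A => T
P × A × A => T
A × A × A => T
int × A × A => T
int × int × A => T
int × int × ( T ) => T
int × int × ( P ) => T
int × int × ( A ) => T
int × int × ( int ) => T
int × int × ( int ) => P
int × int × ( int ) => A
int × int × ( int ) => int

[T [P [P [P [A int]] × [A int]] × [A ( [T [P [A int]]] )]] => [T [P [A int]]]]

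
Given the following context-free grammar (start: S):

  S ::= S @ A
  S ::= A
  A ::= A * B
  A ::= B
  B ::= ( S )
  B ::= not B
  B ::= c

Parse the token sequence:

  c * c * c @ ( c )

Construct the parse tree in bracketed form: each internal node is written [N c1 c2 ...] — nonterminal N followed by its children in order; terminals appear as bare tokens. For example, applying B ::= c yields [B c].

S
S @ A
A @ A
A * B @ A
A * B * B @ A
B * B * B @ A
c * B * B @ A
c * c * B @ A
c * c * c @ A
c * c * c @ B
c * c * c @ ( S )
c * c * c @ ( A )
c * c * c @ ( B )
c * c * c @ ( c )

[S [S [A [A [A [B c]] * [B c]] * [B c]]] @ [A [B ( [S [A [B c]]] )]]]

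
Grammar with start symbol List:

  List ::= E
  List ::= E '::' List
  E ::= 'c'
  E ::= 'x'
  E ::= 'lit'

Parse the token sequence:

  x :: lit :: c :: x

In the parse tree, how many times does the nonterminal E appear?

4

[List [E x] :: [List [E lit] :: [List [E c] :: [List [E x]]]]]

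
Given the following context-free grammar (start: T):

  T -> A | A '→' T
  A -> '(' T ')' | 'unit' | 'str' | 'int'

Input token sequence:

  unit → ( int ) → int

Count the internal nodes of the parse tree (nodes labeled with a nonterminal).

8

[T [A unit] → [T [A ( [T [A int]] )] → [T [A int]]]]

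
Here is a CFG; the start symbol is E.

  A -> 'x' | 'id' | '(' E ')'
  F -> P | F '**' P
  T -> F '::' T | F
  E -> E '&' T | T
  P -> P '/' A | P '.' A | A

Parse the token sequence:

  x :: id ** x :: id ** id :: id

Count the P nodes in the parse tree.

6

[E [T [F [P [A x]]] :: [T [F [F [P [A id]]] ** [P [A x]]] :: [T [F [F [P [A id]]] ** [P [A id]]] :: [T [F [P [A id]]]]]]]]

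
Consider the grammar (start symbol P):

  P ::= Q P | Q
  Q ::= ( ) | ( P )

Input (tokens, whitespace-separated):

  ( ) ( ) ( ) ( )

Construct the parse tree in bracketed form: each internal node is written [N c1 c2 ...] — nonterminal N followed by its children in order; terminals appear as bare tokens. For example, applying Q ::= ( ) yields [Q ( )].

[P [Q ( )] [P [Q ( )] [P [Q ( )] [P [Q ( )]]]]]

P
Q P
( ) P
( ) Q P
( ) ( ) P
( ) ( ) Q P
( ) ( ) ( ) P
( ) ( ) ( ) Q
( ) ( ) ( ) ( )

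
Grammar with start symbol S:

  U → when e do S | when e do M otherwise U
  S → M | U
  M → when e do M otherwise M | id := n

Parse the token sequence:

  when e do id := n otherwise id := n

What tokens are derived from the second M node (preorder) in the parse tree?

[S [M when e do [M id := n] otherwise [M id := n]]]

id := n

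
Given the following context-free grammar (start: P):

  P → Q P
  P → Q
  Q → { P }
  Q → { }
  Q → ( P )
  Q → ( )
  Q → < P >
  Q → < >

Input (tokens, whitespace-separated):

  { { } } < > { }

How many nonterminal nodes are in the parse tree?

[P [Q { [P [Q { }]] }] [P [Q < >] [P [Q { }]]]]

8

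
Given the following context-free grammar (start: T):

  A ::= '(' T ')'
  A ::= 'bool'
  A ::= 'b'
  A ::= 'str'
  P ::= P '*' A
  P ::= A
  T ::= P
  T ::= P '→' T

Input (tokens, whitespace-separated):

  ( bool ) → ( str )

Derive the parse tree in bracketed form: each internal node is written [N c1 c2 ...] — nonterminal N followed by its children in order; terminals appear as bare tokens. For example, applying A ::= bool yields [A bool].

[T [P [A ( [T [P [A bool]]] )]] → [T [P [A ( [T [P [A str]]] )]]]]

T
P → T
A → T
( T ) → T
( P ) → T
( A ) → T
( bool ) → T
( bool ) → P
( bool ) → A
( bool ) → ( T )
( bool ) → ( P )
( bool ) → ( A )
( bool ) → ( str )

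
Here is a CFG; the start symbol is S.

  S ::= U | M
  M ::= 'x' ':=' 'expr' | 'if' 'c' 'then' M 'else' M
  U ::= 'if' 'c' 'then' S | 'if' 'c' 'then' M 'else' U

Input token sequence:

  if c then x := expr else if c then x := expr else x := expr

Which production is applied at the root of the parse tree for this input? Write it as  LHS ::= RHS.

S ::= M

[S [M if c then [M x := expr] else [M if c then [M x := expr] else [M x := expr]]]]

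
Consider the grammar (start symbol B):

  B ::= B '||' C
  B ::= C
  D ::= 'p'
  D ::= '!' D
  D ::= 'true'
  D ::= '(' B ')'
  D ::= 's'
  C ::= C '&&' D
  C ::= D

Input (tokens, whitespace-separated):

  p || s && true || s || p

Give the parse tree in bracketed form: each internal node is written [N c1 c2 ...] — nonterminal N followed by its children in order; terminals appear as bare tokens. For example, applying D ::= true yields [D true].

[B [B [B [B [C [D p]]] || [C [C [D s]] && [D true]]] || [C [D s]]] || [C [D p]]]

B
B || C
B || C || C
B || C || C || C
C || C || C || C
D || C || C || C
p || C || C || C
p || C && D || C || C
p || D && D || C || C
p || s && D || C || C
p || s && true || C || C
p || s && true || D || C
p || s && true || s || C
p || s && true || s || D
p || s && true || s || p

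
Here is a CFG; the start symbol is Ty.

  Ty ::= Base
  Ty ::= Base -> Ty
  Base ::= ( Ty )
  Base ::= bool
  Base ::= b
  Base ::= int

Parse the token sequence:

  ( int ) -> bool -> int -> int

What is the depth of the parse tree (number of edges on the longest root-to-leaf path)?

[Ty [Base ( [Ty [Base int]] )] -> [Ty [Base bool] -> [Ty [Base int] -> [Ty [Base int]]]]]

5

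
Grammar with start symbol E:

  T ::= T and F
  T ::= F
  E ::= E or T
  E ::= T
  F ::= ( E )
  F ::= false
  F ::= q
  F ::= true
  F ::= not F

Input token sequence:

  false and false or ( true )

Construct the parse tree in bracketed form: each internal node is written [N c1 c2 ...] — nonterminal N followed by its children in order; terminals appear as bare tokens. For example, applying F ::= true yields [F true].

[E [E [T [T [F false]] and [F false]]] or [T [F ( [E [T [F true]]] )]]]

E
E or T
T or T
T and F or T
F and F or T
false and F or T
false and false or T
false and false or F
false and false or ( E )
false and false or ( T )
false and false or ( F )
false and false or ( true )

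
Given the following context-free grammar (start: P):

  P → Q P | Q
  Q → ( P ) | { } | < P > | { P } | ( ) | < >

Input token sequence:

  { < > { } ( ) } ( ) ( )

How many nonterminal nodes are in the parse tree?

[P [Q { [P [Q < >] [P [Q { }] [P [Q ( )]]]] }] [P [Q ( )] [P [Q ( )]]]]

12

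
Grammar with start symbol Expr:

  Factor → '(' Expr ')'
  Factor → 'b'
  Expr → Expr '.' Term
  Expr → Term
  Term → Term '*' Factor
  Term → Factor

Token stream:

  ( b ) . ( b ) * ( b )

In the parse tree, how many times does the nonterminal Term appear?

6

[Expr [Expr [Term [Factor ( [Expr [Term [Factor b]]] )]]] . [Term [Term [Factor ( [Expr [Term [Factor b]]] )]] * [Factor ( [Expr [Term [Factor b]]] )]]]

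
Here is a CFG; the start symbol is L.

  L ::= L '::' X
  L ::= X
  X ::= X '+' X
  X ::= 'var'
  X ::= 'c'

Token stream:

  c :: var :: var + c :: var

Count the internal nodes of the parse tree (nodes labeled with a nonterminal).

10

[L [L [L [L [X c]] :: [X var]] :: [X [X var] + [X c]]] :: [X var]]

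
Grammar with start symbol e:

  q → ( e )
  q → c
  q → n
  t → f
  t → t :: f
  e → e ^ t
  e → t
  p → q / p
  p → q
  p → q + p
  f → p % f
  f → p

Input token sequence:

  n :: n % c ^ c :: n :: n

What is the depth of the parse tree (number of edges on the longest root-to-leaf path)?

[e [e [t [t [f [p [q n]]]] :: [f [p [q n]] % [f [p [q c]]]]]] ^ [t [t [t [f [p [q c]]]] :: [f [p [q n]]]] :: [f [p [q n]]]]]

7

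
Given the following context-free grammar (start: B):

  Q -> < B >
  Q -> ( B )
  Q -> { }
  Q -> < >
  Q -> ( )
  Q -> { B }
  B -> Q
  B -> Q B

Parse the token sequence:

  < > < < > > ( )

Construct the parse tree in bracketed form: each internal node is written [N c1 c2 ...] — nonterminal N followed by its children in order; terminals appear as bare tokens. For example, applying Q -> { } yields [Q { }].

B
Q B
< > B
< > Q B
< > < B > B
< > < Q > B
< > < < > > B
< > < < > > Q
< > < < > > ( )

[B [Q < >] [B [Q < [B [Q < >]] >] [B [Q ( )]]]]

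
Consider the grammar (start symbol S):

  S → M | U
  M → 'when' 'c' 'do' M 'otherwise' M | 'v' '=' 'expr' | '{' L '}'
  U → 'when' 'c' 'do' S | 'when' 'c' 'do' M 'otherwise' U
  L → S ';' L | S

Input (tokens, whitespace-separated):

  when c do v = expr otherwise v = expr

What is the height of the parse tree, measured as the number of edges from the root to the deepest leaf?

3

[S [M when c do [M v = expr] otherwise [M v = expr]]]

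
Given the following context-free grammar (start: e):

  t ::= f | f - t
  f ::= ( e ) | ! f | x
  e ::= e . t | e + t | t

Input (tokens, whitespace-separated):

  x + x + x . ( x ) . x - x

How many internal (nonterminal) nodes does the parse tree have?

[e [e [e [e [e [t [f x]]] + [t [f x]]] + [t [f x]]] . [t [f ( [e [t [f x]]] )]]] . [t [f x] - [t [f x]]]]

20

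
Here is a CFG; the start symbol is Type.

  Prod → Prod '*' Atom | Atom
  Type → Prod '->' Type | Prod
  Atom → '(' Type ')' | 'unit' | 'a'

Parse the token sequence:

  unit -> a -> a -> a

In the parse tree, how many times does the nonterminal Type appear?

[Type [Prod [Atom unit]] -> [Type [Prod [Atom a]] -> [Type [Prod [Atom a]] -> [Type [Prod [Atom a]]]]]]

4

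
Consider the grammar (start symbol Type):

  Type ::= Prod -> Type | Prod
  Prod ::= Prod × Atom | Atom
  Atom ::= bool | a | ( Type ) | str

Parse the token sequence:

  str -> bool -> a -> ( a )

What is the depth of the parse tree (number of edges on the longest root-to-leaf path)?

[Type [Prod [Atom str]] -> [Type [Prod [Atom bool]] -> [Type [Prod [Atom a]] -> [Type [Prod [Atom ( [Type [Prod [Atom a]]] )]]]]]]

9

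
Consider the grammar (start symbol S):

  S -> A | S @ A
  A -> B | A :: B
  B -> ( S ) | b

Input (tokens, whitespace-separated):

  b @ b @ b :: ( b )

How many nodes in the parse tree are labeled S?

4

[S [S [S [A [B b]]] @ [A [B b]]] @ [A [A [B b]] :: [B ( [S [A [B b]]] )]]]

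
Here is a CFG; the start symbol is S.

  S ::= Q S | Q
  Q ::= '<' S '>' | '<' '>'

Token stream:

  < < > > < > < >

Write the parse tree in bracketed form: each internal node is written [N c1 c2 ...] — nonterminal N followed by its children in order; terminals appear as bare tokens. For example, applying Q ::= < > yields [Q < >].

[S [Q < [S [Q < >]] >] [S [Q < >] [S [Q < >]]]]

S
Q S
< S > S
< Q > S
< < > > S
< < > > Q S
< < > > < > S
< < > > < > Q
< < > > < > < >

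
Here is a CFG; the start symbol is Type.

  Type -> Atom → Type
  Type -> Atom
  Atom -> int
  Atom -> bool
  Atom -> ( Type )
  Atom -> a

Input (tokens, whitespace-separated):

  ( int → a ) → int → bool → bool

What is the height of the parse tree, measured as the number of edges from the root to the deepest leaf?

5

[Type [Atom ( [Type [Atom int] → [Type [Atom a]]] )] → [Type [Atom int] → [Type [Atom bool] → [Type [Atom bool]]]]]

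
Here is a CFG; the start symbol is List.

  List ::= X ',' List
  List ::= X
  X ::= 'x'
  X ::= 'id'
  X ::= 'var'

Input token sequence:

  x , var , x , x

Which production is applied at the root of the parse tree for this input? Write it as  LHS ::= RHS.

List ::= X ',' List

[List [X x] , [List [X var] , [List [X x] , [List [X x]]]]]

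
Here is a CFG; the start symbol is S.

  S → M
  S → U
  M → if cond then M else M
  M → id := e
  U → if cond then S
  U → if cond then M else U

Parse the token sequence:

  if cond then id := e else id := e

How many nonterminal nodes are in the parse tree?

4

[S [M if cond then [M id := e] else [M id := e]]]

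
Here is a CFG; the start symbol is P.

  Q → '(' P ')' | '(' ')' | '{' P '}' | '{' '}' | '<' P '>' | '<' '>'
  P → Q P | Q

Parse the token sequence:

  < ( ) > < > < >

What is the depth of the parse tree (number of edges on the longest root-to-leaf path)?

4

[P [Q < [P [Q ( )]] >] [P [Q < >] [P [Q < >]]]]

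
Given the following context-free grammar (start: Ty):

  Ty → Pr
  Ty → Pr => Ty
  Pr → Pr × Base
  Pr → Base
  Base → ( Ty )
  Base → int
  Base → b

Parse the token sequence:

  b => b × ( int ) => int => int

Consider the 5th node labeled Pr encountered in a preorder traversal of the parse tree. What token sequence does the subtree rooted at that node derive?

[Ty [Pr [Base b]] => [Ty [Pr [Pr [Base b]] × [Base ( [Ty [Pr [Base int]]] )]] => [Ty [Pr [Base int]] => [Ty [Pr [Base int]]]]]]

int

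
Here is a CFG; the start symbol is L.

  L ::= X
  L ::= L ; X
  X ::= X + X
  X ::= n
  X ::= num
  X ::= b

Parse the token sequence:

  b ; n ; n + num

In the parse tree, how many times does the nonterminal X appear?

[L [L [L [X b]] ; [X n]] ; [X [X n] + [X num]]]

5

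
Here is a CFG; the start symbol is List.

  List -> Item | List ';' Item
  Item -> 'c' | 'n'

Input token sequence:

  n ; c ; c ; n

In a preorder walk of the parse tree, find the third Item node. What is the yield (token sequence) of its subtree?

c

[List [List [List [List [Item n]] ; [Item c]] ; [Item c]] ; [Item n]]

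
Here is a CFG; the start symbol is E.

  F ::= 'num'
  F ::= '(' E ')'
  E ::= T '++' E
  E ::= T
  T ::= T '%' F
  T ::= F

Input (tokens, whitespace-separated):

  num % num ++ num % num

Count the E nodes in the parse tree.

2

[E [T [T [F num]] % [F num]] ++ [E [T [T [F num]] % [F num]]]]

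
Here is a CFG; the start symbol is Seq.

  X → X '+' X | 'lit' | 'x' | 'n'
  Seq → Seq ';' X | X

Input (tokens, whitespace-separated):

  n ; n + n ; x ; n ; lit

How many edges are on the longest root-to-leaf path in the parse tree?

6

[Seq [Seq [Seq [Seq [Seq [X n]] ; [X [X n] + [X n]]] ; [X x]] ; [X n]] ; [X lit]]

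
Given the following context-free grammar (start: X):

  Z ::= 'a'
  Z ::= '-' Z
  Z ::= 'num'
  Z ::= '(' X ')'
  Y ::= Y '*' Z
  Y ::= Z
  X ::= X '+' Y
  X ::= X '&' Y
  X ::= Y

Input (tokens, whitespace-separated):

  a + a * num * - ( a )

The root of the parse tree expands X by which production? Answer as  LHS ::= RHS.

[X [X [Y [Z a]]] + [Y [Y [Y [Z a]] * [Z num]] * [Z - [Z ( [X [Y [Z a]]] )]]]]

X ::= X '+' Y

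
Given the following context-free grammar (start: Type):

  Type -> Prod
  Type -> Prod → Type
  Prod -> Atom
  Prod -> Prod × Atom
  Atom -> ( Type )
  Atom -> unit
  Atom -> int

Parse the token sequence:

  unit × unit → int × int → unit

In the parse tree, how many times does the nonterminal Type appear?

3

[Type [Prod [Prod [Atom unit]] × [Atom unit]] → [Type [Prod [Prod [Atom int]] × [Atom int]] → [Type [Prod [Atom unit]]]]]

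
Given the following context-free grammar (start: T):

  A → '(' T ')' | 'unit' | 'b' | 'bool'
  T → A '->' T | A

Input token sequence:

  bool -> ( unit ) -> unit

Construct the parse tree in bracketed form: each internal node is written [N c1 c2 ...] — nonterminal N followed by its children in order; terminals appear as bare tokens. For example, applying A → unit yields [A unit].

[T [A bool] -> [T [A ( [T [A unit]] )] -> [T [A unit]]]]

T
A -> T
bool -> T
bool -> A -> T
bool -> ( T ) -> T
bool -> ( A ) -> T
bool -> ( unit ) -> T
bool -> ( unit ) -> A
bool -> ( unit ) -> unit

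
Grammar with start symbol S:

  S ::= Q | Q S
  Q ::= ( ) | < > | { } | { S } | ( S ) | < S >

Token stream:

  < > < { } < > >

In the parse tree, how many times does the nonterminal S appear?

4

[S [Q < >] [S [Q < [S [Q { }] [S [Q < >]]] >]]]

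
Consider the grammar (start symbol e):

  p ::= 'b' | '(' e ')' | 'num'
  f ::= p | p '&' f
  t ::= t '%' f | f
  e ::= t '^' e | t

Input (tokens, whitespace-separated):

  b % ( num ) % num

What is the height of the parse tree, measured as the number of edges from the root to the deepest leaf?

[e [t [t [t [f [p b]]] % [f [p ( [e [t [f [p num]]]] )]]] % [f [p num]]]]

9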